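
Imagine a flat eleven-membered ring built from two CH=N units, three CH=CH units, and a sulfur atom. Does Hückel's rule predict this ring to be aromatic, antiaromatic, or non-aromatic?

Every ring atom contributes a p orbital perpendicular to the ring (the double-bond atoms are sp², each contributing one p electron; each sp² =N– keeps its lone pair in-plane and puts one electron into the π system; the sulfur donates one lone pair from its p orbital), so the π system is cyclic and fully conjugated.
π-electron count: 5 × 2 = 10 from the double-bond units + 2 from the S atom = 12.
With 12 = 4·3 π electrons, Hückel's rule classifies the planar ring as antiaromatic.

Antiaromatic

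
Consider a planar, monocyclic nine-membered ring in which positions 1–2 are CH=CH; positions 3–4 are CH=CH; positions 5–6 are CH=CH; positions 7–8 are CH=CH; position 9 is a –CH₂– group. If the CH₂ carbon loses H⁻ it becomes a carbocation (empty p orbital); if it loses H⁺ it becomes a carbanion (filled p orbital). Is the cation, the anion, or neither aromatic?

The anion

Both ions have a continuous loop of p orbitals — each ring atom is sp².
Cation: 4 × 2 + 0 = 8 π electrons → 4(2), antiaromatic.
Anion: 4 × 2 + 2 = 10 π electrons → 4(2)+2, aromatic.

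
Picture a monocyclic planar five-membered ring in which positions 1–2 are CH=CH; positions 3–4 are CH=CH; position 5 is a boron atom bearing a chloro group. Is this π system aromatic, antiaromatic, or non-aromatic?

The p orbitals form a continuous loop: each doubly-bonded ring atom is sp² with one p-orbital electron; the boron has an empty p orbital. The ring is fully conjugated.
Adding the contributions, 2 × 2 = 4 from the double-bond units + 0 from the B(chloro) atom = 4.
A 4n π count (4, n = 1) in a planar conjugated ring means antiaromatic.

Antiaromatic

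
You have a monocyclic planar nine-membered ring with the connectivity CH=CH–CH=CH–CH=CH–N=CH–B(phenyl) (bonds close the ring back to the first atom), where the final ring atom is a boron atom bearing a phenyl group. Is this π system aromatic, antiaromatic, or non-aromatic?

Antiaromatic

Check conjugation: every atom in a ring double bond is sp² and brings one electron to the p orbital; each =N– nitrogen is pyridine-type (lone pair in the sp² plane, one electron in the p orbital); the boron has an empty p orbital — every position has a p orbital, so the cyclic π system is continuous.
π-electron count: 4 × 2 = 8 from the double-bond units + 0 from the B(phenyl) atom = 8.
With 8 = 4·2 π electrons, Hückel's rule classifies the planar ring as antiaromatic.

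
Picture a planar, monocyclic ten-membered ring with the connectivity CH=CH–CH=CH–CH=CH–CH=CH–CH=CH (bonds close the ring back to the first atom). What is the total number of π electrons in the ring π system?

All ring atoms are sp² and supply a p orbital to the ring (each doubly-bonded ring atom is sp² with one p-orbital electron); the conjugation is uninterrupted.
Counting π electrons: 5 × 2 = 10 from the 5 double-bond units.

10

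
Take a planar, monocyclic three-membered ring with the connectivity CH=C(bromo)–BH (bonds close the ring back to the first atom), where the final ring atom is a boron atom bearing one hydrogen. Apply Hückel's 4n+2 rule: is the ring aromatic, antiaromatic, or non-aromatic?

Check conjugation: the double-bond atoms are sp², each contributing one p electron; the boron has an empty p orbital — every position has a p orbital, so the cyclic π system is continuous.
Tallying contributions gives 1 × 2 = 2 from the double-bond unit + 0 from the BH atom = 2.
Since 2 = 4·0 + 2, the ring meets the 4n+2 criterion.

Aromatic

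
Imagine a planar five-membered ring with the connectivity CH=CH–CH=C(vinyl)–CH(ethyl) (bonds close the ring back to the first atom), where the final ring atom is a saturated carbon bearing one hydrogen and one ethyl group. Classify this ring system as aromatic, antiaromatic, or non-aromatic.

The CH(ethyl) carbon is saturated: that saturated carbon is sp³ and has no p orbital in the ring π system. Conjugation is not continuous around the ring.
Broken conjugation rules out both aromaticity and antiaromaticity.

Non-aromatic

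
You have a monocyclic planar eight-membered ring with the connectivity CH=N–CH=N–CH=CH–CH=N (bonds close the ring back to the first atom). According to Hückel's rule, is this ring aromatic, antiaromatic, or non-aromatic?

Every ring atom contributes a p orbital perpendicular to the ring (every atom in a ring double bond is sp² and brings one electron to the p orbital; the doubly-bonded nitrogens are pyridine-type — their lone pairs lie in the ring plane, leaving one electron in the p orbital), so the π system is cyclic and fully conjugated.
π-electron count: 4 × 2 = 8 from the 4 double-bond units.
8 = 4(2); a planar, fully conjugated 4n system is antiaromatic.

Antiaromatic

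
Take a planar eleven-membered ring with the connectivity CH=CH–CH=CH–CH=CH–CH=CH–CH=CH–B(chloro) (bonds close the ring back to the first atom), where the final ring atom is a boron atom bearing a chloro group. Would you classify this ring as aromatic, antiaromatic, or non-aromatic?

The p orbitals form a continuous loop: the double-bond atoms are sp², each contributing one p electron; the boron has an empty p orbital. The ring is fully conjugated.
Tallying contributions gives 5 × 2 = 10 from the double-bond units + 0 from the B(chloro) atom = 10.
10 = 4(2) + 2, which satisfies Hückel's 4n+2 rule.

Aromatic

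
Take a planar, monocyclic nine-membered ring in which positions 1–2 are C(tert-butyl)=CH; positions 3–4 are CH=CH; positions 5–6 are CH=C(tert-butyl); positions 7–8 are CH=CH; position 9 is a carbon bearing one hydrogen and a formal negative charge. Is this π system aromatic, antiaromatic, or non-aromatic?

All ring atoms are sp² and supply a p orbital to the ring (every atom in a ring double bond is sp² and brings one electron to the p orbital; the carbanion's lone pair occupies the p orbital); the conjugation is uninterrupted.
π-electron count: 4 × 2 = 8 from the double-bond units + 2 from the CH(-) atom = 10.
With 10 π electrons (n = 2), the Hückel 4n+2 condition holds.

Aromatic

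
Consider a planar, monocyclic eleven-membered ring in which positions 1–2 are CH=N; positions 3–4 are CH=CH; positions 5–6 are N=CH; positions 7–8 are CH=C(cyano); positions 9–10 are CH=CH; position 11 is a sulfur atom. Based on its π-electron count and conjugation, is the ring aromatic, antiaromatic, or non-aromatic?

Check conjugation: every atom in a ring double bond is sp² and brings one electron to the p orbital; each sp² =N– keeps its lone pair in-plane and puts one electron into the π system; the sulfur donates one lone pair from its p orbital — every position has a p orbital, so the cyclic π system is continuous.
Tallying contributions gives 5 × 2 = 10 from the double-bond units + 2 from the S atom = 12.
12 = 4(3); a planar, fully conjugated 4n system is antiaromatic.

Antiaromatic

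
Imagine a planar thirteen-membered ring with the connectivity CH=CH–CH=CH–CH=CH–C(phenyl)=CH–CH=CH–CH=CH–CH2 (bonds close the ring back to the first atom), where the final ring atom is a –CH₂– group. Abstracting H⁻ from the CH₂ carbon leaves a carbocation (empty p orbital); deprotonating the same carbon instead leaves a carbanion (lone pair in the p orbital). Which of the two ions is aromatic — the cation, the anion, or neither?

The anion

Both ions have a continuous loop of p orbitals — each ring atom is sp².
Cation: 6 × 2 + 0 = 12 π electrons → 4(3), antiaromatic.
Anion: 6 × 2 + 2 = 14 π electrons → 4(3)+2, aromatic.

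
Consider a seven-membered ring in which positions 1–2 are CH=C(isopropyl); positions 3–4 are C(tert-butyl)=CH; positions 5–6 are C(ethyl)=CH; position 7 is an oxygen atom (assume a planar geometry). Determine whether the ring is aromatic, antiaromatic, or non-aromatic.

The p orbitals form a continuous loop: each doubly-bonded ring atom is sp² with one p-orbital electron; the oxygen donates one lone pair from its p orbital. The ring is fully conjugated.
Tallying contributions gives 3 × 2 = 6 from the double-bond units + 2 from the O atom = 8.
8 is a 4n count (n = 2), so the planar conjugated ring is antiaromatic.

Antiaromatic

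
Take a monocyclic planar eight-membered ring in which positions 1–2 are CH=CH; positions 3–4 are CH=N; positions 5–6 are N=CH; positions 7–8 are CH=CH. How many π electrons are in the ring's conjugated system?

8

All ring atoms are sp² and supply a p orbital to the ring (every atom in a ring double bond is sp² and brings one electron to the p orbital; each =N– nitrogen is pyridine-type (lone pair in the sp² plane, one electron in the p orbital)); the conjugation is uninterrupted.
Tallying contributions gives 4 × 2 = 8 from the 4 double-bond units.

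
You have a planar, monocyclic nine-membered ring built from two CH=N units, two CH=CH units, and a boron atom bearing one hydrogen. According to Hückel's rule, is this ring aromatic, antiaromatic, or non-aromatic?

Antiaromatic

Check conjugation: each doubly-bonded ring atom is sp² with one p-orbital electron; each sp² =N– keeps its lone pair in-plane and puts one electron into the π system; the boron has an empty p orbital — every position has a p orbital, so the cyclic π system is continuous.
π-electron count: 4 × 2 = 8 from the double-bond units + 0 from the BH atom = 8.
A 4n π count (8, n = 2) in a planar conjugated ring means antiaromatic.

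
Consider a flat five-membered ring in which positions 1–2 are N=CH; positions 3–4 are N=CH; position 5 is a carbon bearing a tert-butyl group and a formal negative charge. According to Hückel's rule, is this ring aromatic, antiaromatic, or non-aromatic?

Every ring atom contributes a p orbital perpendicular to the ring (each doubly-bonded ring atom is sp² with one p-orbital electron; each =N– nitrogen is pyridine-type (lone pair in the sp² plane, one electron in the p orbital); the carbanion's lone pair occupies the p orbital), so the π system is cyclic and fully conjugated.
Adding the contributions, 2 × 2 = 4 from the double-bond units + 2 from the C(tert-butyl)(-) atom = 6.
That gives a 4n+2 count (6, n = 1).

Aromatic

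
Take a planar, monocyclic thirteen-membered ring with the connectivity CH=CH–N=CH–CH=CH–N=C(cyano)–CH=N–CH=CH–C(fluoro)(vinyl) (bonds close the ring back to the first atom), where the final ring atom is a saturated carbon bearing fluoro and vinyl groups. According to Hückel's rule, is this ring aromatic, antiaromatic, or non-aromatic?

Non-aromatic

The C(fluoro)(vinyl) position has four σ bonds — that saturated carbon is sp³ and has no p orbital in the ring π system — so the cyclic conjugation is interrupted.
A ring that is not fully conjugated cannot be aromatic or antiaromatic regardless of its π-electron count.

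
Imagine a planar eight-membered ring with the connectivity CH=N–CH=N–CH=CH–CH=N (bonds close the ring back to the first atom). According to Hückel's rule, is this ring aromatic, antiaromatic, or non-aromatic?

The p orbitals form a continuous loop: each doubly-bonded ring atom is sp² with one p-orbital electron; the doubly-bonded nitrogens are pyridine-type — their lone pairs lie in the ring plane, leaving one electron in the p orbital. The ring is fully conjugated.
Adding the contributions, 4 × 2 = 8 from the 4 double-bond units.
With 8 = 4·2 π electrons, Hückel's rule classifies the planar ring as antiaromatic.

Antiaromatic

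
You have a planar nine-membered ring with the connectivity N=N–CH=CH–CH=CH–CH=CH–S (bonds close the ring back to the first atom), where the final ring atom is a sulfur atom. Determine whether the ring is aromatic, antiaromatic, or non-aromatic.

Aromatic

Check conjugation: every atom in a ring double bond is sp² and brings one electron to the p orbital; each sp² =N– keeps its lone pair in-plane and puts one electron into the π system; the sulfur donates one lone pair from its p orbital — every position has a p orbital, so the cyclic π system is continuous.
Counting π electrons: 4 × 2 = 8 from the double-bond units + 2 from the S atom = 10.
10 = 4(2) + 2, which satisfies Hückel's 4n+2 rule.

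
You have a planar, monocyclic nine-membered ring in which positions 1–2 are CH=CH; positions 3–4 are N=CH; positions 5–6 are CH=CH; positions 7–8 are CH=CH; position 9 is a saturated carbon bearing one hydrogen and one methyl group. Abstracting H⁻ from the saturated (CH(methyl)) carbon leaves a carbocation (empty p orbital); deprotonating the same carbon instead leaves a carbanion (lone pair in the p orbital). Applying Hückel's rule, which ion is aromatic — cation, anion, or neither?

The anion

Both ions have a continuous loop of p orbitals — each ring atom is sp².
Cation: 4 × 2 + 0 = 8 π electrons → 4(2), antiaromatic.
Anion: 4 × 2 + 2 = 10 π electrons → 4(2)+2, aromatic.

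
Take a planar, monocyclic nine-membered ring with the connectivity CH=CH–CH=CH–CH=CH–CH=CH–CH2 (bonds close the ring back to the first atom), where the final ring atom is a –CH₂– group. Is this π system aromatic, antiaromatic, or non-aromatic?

The CH2 position has four σ bonds — the tetrahedral CH₂ carbon is sp³ and has no p orbital in the ring π system — so the cyclic conjugation is interrupted.
Broken conjugation rules out both aromaticity and antiaromaticity.

Non-aromatic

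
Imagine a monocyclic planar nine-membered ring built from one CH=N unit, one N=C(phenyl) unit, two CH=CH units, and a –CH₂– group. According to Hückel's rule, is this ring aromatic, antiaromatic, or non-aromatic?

Non-aromatic

The CH2 position has four σ bonds — the tetrahedral CH₂ carbon is sp³ and has no p orbital in the ring π system — so the cyclic conjugation is interrupted.
Without a continuous loop of overlapping p orbitals the Hückel electron count never comes into play.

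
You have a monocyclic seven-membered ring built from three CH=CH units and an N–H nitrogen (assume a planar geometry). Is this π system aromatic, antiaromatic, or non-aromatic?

All ring atoms are sp² and supply a p orbital to the ring (every atom in a ring double bond is sp² and brings one electron to the p orbital; the pyrrole-type nitrogen donates its lone pair from the p orbital); the conjugation is uninterrupted.
Adding the contributions, 3 × 2 = 6 from the double-bond units + 2 from the NH atom = 8.
8 is a 4n count (n = 2), so the planar conjugated ring is antiaromatic.

Antiaromatic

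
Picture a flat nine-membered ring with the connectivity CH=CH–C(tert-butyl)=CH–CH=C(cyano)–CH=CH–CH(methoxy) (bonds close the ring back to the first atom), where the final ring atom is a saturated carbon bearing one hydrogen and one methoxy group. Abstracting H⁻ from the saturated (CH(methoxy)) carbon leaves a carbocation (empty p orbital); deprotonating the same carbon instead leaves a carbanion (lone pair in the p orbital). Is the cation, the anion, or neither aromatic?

Once that carbon is sp², every ring atom has a p orbital and both ions are fully conjugated.
Cation: 4 × 2 + 0 = 8 π electrons → 4(2), antiaromatic.
Anion: 4 × 2 + 2 = 10 π electrons → 4(2)+2, aromatic.

The anion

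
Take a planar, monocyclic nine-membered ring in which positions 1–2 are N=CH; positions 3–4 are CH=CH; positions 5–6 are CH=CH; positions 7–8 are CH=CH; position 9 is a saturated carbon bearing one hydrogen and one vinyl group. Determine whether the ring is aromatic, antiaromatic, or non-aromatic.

Non-aromatic

At the CH(vinyl) position, that saturated carbon is sp³ and has no p orbital in the ring π system; the ring's p-orbital overlap is broken there.
Hückel's rule only applies to fully conjugated rings, so this one is simply non-aromatic.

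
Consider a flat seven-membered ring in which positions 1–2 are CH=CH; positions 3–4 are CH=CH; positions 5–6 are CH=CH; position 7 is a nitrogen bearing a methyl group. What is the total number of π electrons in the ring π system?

All ring atoms are sp² and supply a p orbital to the ring (the double-bond atoms are sp², each contributing one p electron; the pyrrole-type nitrogen donates its lone pair from the p orbital); the conjugation is uninterrupted.
Adding the contributions, 3 × 2 = 6 from the double-bond units + 2 from the N(methyl) atom = 8.

8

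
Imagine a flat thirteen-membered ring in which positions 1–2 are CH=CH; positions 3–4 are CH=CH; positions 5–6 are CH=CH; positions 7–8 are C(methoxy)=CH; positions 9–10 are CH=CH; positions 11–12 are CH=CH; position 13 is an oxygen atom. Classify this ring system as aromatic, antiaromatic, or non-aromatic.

Check conjugation: each doubly-bonded ring atom is sp² with one p-orbital electron; the oxygen donates one lone pair from its p orbital — every position has a p orbital, so the cyclic π system is continuous.
Tallying contributions gives 6 × 2 = 12 from the double-bond units + 2 from the O atom = 14.
14 = 4(3) + 2, which satisfies Hückel's 4n+2 rule.

Aromatic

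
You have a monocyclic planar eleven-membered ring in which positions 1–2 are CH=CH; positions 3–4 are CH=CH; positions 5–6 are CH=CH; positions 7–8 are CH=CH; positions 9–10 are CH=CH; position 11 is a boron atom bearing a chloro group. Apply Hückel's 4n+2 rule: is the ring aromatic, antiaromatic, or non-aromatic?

Check conjugation: every atom in a ring double bond is sp² and brings one electron to the p orbital; the boron has an empty p orbital — every position has a p orbital, so the cyclic π system is continuous.
Adding the contributions, 5 × 2 = 10 from the double-bond units + 0 from the B(chloro) atom = 10.
With 10 π electrons (n = 2), the Hückel 4n+2 condition holds.

Aromatic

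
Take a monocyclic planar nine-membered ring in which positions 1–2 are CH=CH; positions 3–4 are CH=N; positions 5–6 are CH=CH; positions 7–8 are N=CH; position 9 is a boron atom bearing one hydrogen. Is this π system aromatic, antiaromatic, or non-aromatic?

Antiaromatic

Every ring atom contributes a p orbital perpendicular to the ring (each doubly-bonded ring atom is sp² with one p-orbital electron; each =N– nitrogen is pyridine-type (lone pair in the sp² plane, one electron in the p orbital); the boron has an empty p orbital), so the π system is cyclic and fully conjugated.
Tallying contributions gives 4 × 2 = 8 from the double-bond units + 0 from the BH atom = 8.
8 is a 4n count (n = 2), so the planar conjugated ring is antiaromatic.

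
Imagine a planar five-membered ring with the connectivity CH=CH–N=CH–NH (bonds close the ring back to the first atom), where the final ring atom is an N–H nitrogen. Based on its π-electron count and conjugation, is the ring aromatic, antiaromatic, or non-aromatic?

Aromatic

Every ring atom contributes a p orbital perpendicular to the ring (the double-bond atoms are sp², each contributing one p electron; each =N– nitrogen is pyridine-type (lone pair in the sp² plane, one electron in the p orbital); the pyrrole-type nitrogen donates its lone pair from the p orbital), so the π system is cyclic and fully conjugated.
π-electron count: 2 × 2 = 4 from the double-bond units + 2 from the NH atom = 6.
That gives a 4n+2 count (6, n = 1).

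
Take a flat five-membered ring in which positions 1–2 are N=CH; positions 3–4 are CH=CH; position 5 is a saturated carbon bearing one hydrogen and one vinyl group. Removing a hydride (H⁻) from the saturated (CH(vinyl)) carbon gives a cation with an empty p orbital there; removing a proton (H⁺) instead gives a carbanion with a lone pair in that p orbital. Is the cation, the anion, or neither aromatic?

The anion

Once that carbon is sp², every ring atom has a p orbital and both ions are fully conjugated.
Cation: 2 × 2 + 0 = 4 π electrons → 4(1), antiaromatic.
Anion: 2 × 2 + 2 = 6 π electrons → 4(1)+2, aromatic.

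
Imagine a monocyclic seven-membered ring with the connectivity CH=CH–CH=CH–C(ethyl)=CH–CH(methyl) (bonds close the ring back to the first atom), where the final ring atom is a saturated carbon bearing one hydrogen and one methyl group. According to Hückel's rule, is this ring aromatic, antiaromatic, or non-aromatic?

Non-aromatic

The CH(methyl) position has four σ bonds — that saturated carbon is sp³ and has no p orbital in the ring π system — so the cyclic conjugation is interrupted.
Hückel's rule only applies to fully conjugated rings, so this one is simply non-aromatic.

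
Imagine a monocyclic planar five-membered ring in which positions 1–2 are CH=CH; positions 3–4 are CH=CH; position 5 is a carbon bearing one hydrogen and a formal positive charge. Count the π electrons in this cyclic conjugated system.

All ring atoms are sp² and supply a p orbital to the ring (the double-bond atoms are sp², each contributing one p electron; the carbocation has an empty p orbital); the conjugation is uninterrupted.
Tallying contributions gives 2 × 2 = 4 from the double-bond units + 0 from the CH(+) atom = 4.
(The species described is the cyclopentadienyl cation.)

4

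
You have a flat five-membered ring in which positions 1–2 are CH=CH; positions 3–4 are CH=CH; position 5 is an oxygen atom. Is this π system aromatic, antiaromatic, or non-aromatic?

Every ring atom contributes a p orbital perpendicular to the ring (each doubly-bonded ring atom is sp² with one p-orbital electron; the oxygen donates one lone pair from its p orbital), so the π system is cyclic and fully conjugated.
Counting π electrons: 2 × 2 = 4 from the double-bond units + 2 from the O atom = 6.
Since 6 = 4·1 + 2, the ring meets the 4n+2 criterion.
(This ring is furan.)

Aromatic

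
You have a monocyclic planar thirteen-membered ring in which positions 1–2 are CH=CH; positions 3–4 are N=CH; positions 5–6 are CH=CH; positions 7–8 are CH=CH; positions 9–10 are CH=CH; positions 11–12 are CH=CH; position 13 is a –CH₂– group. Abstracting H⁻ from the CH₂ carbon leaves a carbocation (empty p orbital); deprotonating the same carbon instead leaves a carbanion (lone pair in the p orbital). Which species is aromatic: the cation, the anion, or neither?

The anion

Once that carbon is sp², every ring atom has a p orbital and both ions are fully conjugated.
Cation: 6 × 2 + 0 = 12 π electrons → 4(3), antiaromatic.
Anion: 6 × 2 + 2 = 14 π electrons → 4(3)+2, aromatic.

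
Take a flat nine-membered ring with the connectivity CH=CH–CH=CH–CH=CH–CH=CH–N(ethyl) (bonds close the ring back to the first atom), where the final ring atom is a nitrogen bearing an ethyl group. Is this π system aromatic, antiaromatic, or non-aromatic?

Aromatic

All ring atoms are sp² and supply a p orbital to the ring (every atom in a ring double bond is sp² and brings one electron to the p orbital; the pyrrole-type nitrogen donates its lone pair from the p orbital); the conjugation is uninterrupted.
Counting π electrons: 4 × 2 = 8 from the double-bond units + 2 from the N(ethyl) atom = 10.
10 = 4(2) + 2, which satisfies Hückel's 4n+2 rule.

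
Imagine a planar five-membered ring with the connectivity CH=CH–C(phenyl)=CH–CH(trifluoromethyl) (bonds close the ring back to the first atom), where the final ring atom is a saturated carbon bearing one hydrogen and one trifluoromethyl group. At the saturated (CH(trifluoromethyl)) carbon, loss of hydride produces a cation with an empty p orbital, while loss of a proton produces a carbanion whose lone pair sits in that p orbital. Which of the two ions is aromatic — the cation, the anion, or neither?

The anion

In either ion the ring is fully conjugated: every atom, including the new sp² carbon, supplies a p orbital.
Cation: 2 × 2 + 0 = 4 π electrons → 4(1), antiaromatic.
Anion: 2 × 2 + 2 = 6 π electrons → 4(1)+2, aromatic.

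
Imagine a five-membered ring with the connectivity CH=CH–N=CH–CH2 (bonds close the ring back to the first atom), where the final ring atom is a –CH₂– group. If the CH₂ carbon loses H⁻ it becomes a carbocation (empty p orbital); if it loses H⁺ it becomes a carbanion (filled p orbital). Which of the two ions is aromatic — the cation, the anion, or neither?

Once that carbon is sp², every ring atom has a p orbital and both ions are fully conjugated.
Cation: 2 × 2 + 0 = 4 π electrons → 4(1), antiaromatic.
Anion: 2 × 2 + 2 = 6 π electrons → 4(1)+2, aromatic.

The anion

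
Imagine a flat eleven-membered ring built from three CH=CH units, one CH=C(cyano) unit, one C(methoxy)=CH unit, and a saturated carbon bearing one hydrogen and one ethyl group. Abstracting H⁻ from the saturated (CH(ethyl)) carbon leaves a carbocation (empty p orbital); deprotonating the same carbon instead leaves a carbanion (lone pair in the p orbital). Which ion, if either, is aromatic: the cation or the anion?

The cation

In both ions every ring atom is sp² and contributes a p orbital, so both rings are fully conjugated.
Cation: 5 × 2 + 0 = 10 π electrons → 4(2)+2, aromatic.
Anion: 5 × 2 + 2 = 12 π electrons → 4(3), antiaromatic.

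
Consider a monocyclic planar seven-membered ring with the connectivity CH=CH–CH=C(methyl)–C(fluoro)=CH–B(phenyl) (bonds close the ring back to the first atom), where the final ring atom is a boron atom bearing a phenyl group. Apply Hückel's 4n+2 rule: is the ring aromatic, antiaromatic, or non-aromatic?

Aromatic

Every ring atom contributes a p orbital perpendicular to the ring (each doubly-bonded ring atom is sp² with one p-orbital electron; the boron has an empty p orbital), so the π system is cyclic and fully conjugated.
π-electron count: 3 × 2 = 6 from the double-bond units + 0 from the B(phenyl) atom = 6.
6 = 4(1) + 2, which satisfies Hückel's 4n+2 rule.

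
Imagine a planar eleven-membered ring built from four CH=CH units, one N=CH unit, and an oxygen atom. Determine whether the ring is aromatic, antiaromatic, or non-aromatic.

All ring atoms are sp² and supply a p orbital to the ring (the double-bond atoms are sp², each contributing one p electron; each sp² =N– keeps its lone pair in-plane and puts one electron into the π system; the oxygen donates one lone pair from its p orbital); the conjugation is uninterrupted.
Counting π electrons: 5 × 2 = 10 from the double-bond units + 2 from the O atom = 12.
With 12 = 4·3 π electrons, Hückel's rule classifies the planar ring as antiaromatic.

Antiaromatic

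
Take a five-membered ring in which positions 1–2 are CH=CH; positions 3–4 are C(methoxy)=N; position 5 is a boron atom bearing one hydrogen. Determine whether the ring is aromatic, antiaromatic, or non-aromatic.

Antiaromatic

Check conjugation: every atom in a ring double bond is sp² and brings one electron to the p orbital; each sp² =N– keeps its lone pair in-plane and puts one electron into the π system; the boron has an empty p orbital — every position has a p orbital, so the cyclic π system is continuous.
Counting π electrons: 2 × 2 = 4 from the double-bond units + 0 from the BH atom = 4.
A 4n π count (4, n = 1) in a planar conjugated ring means antiaromatic.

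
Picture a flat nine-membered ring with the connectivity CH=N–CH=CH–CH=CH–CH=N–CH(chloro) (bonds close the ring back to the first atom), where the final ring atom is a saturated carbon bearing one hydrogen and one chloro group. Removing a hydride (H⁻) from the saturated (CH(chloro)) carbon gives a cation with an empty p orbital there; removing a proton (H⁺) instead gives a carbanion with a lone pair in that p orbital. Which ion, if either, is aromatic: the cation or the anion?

Both ions have a continuous loop of p orbitals — each ring atom is sp².
Cation: 4 × 2 + 0 = 8 π electrons → 4(2), antiaromatic.
Anion: 4 × 2 + 2 = 10 π electrons → 4(2)+2, aromatic.

The anion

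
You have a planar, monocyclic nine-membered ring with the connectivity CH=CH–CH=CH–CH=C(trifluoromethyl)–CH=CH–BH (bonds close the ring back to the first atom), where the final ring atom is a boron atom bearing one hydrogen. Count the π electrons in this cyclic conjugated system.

All ring atoms are sp² and supply a p orbital to the ring (the double-bond atoms are sp², each contributing one p electron; the boron has an empty p orbital); the conjugation is uninterrupted.
π-electron count: 4 × 2 = 8 from the double-bond units + 0 from the BH atom = 8.

8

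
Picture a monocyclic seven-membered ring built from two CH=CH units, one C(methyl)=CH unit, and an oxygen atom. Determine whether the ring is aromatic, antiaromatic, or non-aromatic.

Every ring atom contributes a p orbital perpendicular to the ring (the double-bond atoms are sp², each contributing one p electron; the oxygen donates one lone pair from its p orbital), so the π system is cyclic and fully conjugated.
Counting π electrons: 3 × 2 = 6 from the double-bond units + 2 from the O atom = 8.
8 is a 4n count (n = 2), so the planar conjugated ring is antiaromatic.

Antiaromatic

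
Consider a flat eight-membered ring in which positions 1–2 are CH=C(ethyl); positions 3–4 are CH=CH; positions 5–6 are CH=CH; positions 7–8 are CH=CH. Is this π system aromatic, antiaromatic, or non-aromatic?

Check conjugation: the double-bond atoms are sp², each contributing one p electron — every position has a p orbital, so the cyclic π system is continuous.
π-electron count: 4 × 2 = 8 from the 4 double-bond units.
8 = 4(2); a planar, fully conjugated 4n system is antiaromatic.

Antiaromatic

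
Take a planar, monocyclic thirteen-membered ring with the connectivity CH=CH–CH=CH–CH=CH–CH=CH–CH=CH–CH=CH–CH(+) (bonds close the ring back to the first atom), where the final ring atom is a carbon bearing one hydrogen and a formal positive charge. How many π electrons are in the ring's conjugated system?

12

The p orbitals form a continuous loop: each doubly-bonded ring atom is sp² with one p-orbital electron; the carbocation has an empty p orbital. The ring is fully conjugated.
Adding the contributions, 6 × 2 = 12 from the double-bond units + 0 from the CH(+) atom = 12.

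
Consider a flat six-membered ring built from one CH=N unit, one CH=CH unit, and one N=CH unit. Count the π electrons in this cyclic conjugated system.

6

All ring atoms are sp² and supply a p orbital to the ring (every atom in a ring double bond is sp² and brings one electron to the p orbital; each =N– nitrogen is pyridine-type (lone pair in the sp² plane, one electron in the p orbital)); the conjugation is uninterrupted.
Adding the contributions, 3 × 2 = 6 from the 3 double-bond units.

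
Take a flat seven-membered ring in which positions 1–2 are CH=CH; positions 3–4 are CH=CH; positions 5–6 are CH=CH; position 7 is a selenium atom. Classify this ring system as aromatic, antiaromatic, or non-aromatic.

All ring atoms are sp² and supply a p orbital to the ring (each doubly-bonded ring atom is sp² with one p-orbital electron; the selenium donates one lone pair from its p orbital); the conjugation is uninterrupted.
π-electron count: 3 × 2 = 6 from the double-bond units + 2 from the Se atom = 8.
A 4n π count (8, n = 2) in a planar conjugated ring means antiaromatic.

Antiaromatic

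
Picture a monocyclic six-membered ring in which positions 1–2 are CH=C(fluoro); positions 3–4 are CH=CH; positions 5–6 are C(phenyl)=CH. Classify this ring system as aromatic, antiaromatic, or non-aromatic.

Aromatic

Check conjugation: every atom in a ring double bond is sp² and brings one electron to the p orbital — every position has a p orbital, so the cyclic π system is continuous.
Tallying contributions gives 3 × 2 = 6 from the 3 double-bond units.
Since 6 = 4·1 + 2, the ring meets the 4n+2 criterion.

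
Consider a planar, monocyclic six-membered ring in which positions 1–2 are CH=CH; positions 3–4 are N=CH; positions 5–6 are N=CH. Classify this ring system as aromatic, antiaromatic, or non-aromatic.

The p orbitals form a continuous loop: every atom in a ring double bond is sp² and brings one electron to the p orbital; each =N– nitrogen is pyridine-type (lone pair in the sp² plane, one electron in the p orbital). The ring is fully conjugated.
Counting π electrons: 3 × 2 = 6 from the 3 double-bond units.
With 6 π electrons (n = 1), the Hückel 4n+2 condition holds.

Aromatic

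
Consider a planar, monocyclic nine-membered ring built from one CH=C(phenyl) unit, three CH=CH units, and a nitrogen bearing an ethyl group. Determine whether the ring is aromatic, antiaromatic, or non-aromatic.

Aromatic

Check conjugation: each doubly-bonded ring atom is sp² with one p-orbital electron; the pyrrole-type nitrogen donates its lone pair from the p orbital — every position has a p orbital, so the cyclic π system is continuous.
Tallying contributions gives 4 × 2 = 8 from the double-bond units + 2 from the N(ethyl) atom = 10.
That gives a 4n+2 count (10, n = 2).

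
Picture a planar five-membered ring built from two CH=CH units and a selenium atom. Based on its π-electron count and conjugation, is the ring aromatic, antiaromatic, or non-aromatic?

Check conjugation: every atom in a ring double bond is sp² and brings one electron to the p orbital; the selenium donates one lone pair from its p orbital — every position has a p orbital, so the cyclic π system is continuous.
Adding the contributions, 2 × 2 = 4 from the double-bond units + 2 from the Se atom = 6.
That gives a 4n+2 count (6, n = 1).
(The species described is selenophene.)

Aromatic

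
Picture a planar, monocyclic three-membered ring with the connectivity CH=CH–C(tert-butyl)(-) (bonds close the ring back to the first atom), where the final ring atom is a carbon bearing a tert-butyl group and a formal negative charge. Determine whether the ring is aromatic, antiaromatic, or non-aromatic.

The p orbitals form a continuous loop: the double-bond atoms are sp², each contributing one p electron; the carbanion's lone pair occupies the p orbital. The ring is fully conjugated.
Counting π electrons: 1 × 2 = 2 from the double-bond unit + 2 from the C(tert-butyl)(-) atom = 4.
A 4n π count (4, n = 1) in a planar conjugated ring means antiaromatic.

Antiaromatic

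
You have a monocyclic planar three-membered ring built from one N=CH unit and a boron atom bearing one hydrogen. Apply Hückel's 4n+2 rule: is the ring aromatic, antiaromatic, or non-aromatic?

Aromatic

All ring atoms are sp² and supply a p orbital to the ring (every atom in a ring double bond is sp² and brings one electron to the p orbital; each =N– nitrogen is pyridine-type (lone pair in the sp² plane, one electron in the p orbital); the boron has an empty p orbital); the conjugation is uninterrupted.
Counting π electrons: 1 × 2 = 2 from the double-bond unit + 0 from the BH atom = 2.
Since 2 = 4·0 + 2, the ring meets the 4n+2 criterion.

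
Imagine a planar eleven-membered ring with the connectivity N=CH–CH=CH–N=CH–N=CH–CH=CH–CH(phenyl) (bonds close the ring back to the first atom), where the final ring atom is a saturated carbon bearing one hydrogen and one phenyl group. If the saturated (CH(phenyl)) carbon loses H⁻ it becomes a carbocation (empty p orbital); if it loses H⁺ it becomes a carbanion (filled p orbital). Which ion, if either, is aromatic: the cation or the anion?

The cation

Once that carbon is sp², every ring atom has a p orbital and both ions are fully conjugated.
Cation: 5 × 2 + 0 = 10 π electrons → 4(2)+2, aromatic.
Anion: 5 × 2 + 2 = 12 π electrons → 4(3), antiaromatic.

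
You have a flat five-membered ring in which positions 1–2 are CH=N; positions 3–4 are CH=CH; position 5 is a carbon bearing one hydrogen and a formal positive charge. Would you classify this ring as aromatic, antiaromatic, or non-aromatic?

All ring atoms are sp² and supply a p orbital to the ring (the double-bond atoms are sp², each contributing one p electron; the doubly-bonded nitrogens are pyridine-type — their lone pairs lie in the ring plane, leaving one electron in the p orbital; the carbocation has an empty p orbital); the conjugation is uninterrupted.
Adding the contributions, 2 × 2 = 4 from the double-bond units + 0 from the CH(+) atom = 4.
4 is a 4n count (n = 1), so the planar conjugated ring is antiaromatic.

Antiaromatic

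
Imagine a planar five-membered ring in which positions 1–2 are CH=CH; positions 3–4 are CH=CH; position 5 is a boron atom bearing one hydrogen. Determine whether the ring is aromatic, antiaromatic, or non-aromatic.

The p orbitals form a continuous loop: the double-bond atoms are sp², each contributing one p electron; the boron has an empty p orbital. The ring is fully conjugated.
Adding the contributions, 2 × 2 = 4 from the double-bond units + 0 from the BH atom = 4.
4 is a 4n count (n = 1), so the planar conjugated ring is antiaromatic.
(This ring is borole.)

Antiaromatic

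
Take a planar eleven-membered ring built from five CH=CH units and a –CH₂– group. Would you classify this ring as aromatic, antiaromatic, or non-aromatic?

Non-aromatic

Because the tetrahedral CH₂ carbon is sp³ and has no p orbital in the ring π system at the CH2 position, the π system cannot extend all the way around the ring.
A ring that is not fully conjugated cannot be aromatic or antiaromatic regardless of its π-electron count.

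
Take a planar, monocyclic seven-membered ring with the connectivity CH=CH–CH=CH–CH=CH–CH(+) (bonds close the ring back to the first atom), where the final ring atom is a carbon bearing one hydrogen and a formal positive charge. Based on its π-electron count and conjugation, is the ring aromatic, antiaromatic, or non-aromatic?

The p orbitals form a continuous loop: every atom in a ring double bond is sp² and brings one electron to the p orbital; the carbocation has an empty p orbital. The ring is fully conjugated.
Counting π electrons: 3 × 2 = 6 from the double-bond units + 0 from the CH(+) atom = 6.
That gives a 4n+2 count (6, n = 1).

Aromatic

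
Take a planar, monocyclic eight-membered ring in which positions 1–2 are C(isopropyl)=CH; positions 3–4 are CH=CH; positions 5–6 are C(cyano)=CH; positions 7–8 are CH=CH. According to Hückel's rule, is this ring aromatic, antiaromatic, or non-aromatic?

Antiaromatic

All ring atoms are sp² and supply a p orbital to the ring (the double-bond atoms are sp², each contributing one p electron); the conjugation is uninterrupted.
Adding the contributions, 4 × 2 = 8 from the 4 double-bond units.
8 is a 4n count (n = 2), so the planar conjugated ring is antiaromatic.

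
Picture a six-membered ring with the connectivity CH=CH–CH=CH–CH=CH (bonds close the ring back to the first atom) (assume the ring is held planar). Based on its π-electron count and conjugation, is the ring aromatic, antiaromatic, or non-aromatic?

Aromatic

Check conjugation: each doubly-bonded ring atom is sp² with one p-orbital electron — every position has a p orbital, so the cyclic π system is continuous.
Counting π electrons: 3 × 2 = 6 from the 3 double-bond units.
Since 6 = 4·1 + 2, the ring meets the 4n+2 criterion.
(This ring is benzene.)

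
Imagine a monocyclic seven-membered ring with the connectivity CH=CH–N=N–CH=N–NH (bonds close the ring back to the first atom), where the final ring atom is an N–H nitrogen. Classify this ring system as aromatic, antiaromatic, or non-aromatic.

All ring atoms are sp² and supply a p orbital to the ring (every atom in a ring double bond is sp² and brings one electron to the p orbital; each =N– nitrogen is pyridine-type (lone pair in the sp² plane, one electron in the p orbital); the pyrrole-type nitrogen donates its lone pair from the p orbital); the conjugation is uninterrupted.
π-electron count: 3 × 2 = 6 from the double-bond units + 2 from the NH atom = 8.
8 = 4(2); a planar, fully conjugated 4n system is antiaromatic.

Antiaromatic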